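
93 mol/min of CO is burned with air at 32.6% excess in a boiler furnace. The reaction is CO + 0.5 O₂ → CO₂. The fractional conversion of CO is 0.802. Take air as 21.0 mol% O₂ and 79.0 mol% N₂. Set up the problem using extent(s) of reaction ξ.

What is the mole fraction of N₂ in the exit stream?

Stoichiometric O₂ = 0.5 × 93 = 46.5 mol/min; O₂ fed = 46.5 × 1.326 = 61.66 mol/min.
N₂ fed = 61.66 × 79/21 = 232 mol/min.
Fuel reacted = 0.802 × 93 → ξ = 74.59 mol/min.
Outlet (n = n₀ + ν ξ):
  CO: 93 − 1(74.59) = 18.41
  O₂: 61.66 − 0.5(74.59) = 24.37
  N₂: 232 (inert)
  CO₂: 0 + 1(74.59) = 74.59
Total out = 349.3 mol/min; y_N₂ = 232 / 349.3 = 0.664.

0.664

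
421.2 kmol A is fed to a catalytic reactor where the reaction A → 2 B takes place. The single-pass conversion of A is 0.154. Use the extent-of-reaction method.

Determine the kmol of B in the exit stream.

A reacted = 0.154 × 421.2 = 64.86 kmol; ν_A = −1, so ξ = 64.86/1 = 64.86 kmol.
Outlet amounts (n = n₀ + ν ξ):
  A: 421.2 − 1(64.86) = 356.3
  B: 0 + 2(64.86) = 129.7

130 kmol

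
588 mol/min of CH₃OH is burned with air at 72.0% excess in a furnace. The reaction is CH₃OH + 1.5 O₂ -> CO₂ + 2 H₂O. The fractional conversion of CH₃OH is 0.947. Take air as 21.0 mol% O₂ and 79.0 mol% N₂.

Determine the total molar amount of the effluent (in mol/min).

8090 mol/min

Stoichiometric O₂ = 1.5 × 588 = 882 mol/min; O₂ fed = 882 × 1.720 = 1517 mol/min.
N₂ fed = 1517 × 79/21 = 5707 mol/min.
Fuel reacted = 0.947 × 588 → ξ = 556.8 mol/min.
Outlet (n = n₀ + ν ξ):
  CH₃OH: 588 − 1(556.8) = 31.16
  O₂: 1517 − 1.5(556.8) = 681.8
  N₂: 5707 (inert)
  CO₂: 0 + 1(556.8) = 556.8
  H₂O: 0 + 2(556.8) = 1114
Total out = 31.16 + 681.8 + 5707 + 556.8 + 1114 = 8090 mol/min.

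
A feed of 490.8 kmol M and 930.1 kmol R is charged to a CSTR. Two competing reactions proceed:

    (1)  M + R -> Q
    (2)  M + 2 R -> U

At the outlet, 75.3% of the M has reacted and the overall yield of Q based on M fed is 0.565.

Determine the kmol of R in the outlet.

Yield of Q: 1ξ₁ / 490.8 = 0.565 → ξ₁ = 277.3 kmol.
Conversion of M: 1ξ₁ + 1ξ₂ = 0.753 × 490.8 = 369.6 → ξ₂ = 92.27 kmol.
Outlet amounts (n = n₀ + Σ ν·ξ):
  M: 490.8 − 1(277.3) − 1(92.27) = 121.2
  R: 930.1 − 1(277.3) − 2(92.27) = 468.3
  Q: 0 + 1(277.3) = 277.3
  U: 0 + 1(92.27) = 92.27

468 kmol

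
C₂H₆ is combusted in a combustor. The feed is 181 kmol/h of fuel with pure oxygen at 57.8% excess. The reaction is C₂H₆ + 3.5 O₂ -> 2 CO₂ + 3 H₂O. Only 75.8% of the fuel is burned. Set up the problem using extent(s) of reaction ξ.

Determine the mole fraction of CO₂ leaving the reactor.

Stoichiometric O₂ = 3.5 × 181 = 633.5 kmol/h; O₂ fed = 633.5 × 1.578 = 999.7 kmol/h.
Fuel reacted = 0.758 × 181 → ξ = 137.2 kmol/h.
Outlet (n = n₀ + ν ξ):
  C₂H₆: 181 − 1(137.2) = 43.8
  O₂: 999.7 − 3.5(137.2) = 519.5
  CO₂: 0 + 2(137.2) = 274.4
  H₂O: 0 + 3(137.2) = 411.6
Total out = 1249 kmol/h; y_CO₂ = 274.4 / 1249 = 0.2196.

0.22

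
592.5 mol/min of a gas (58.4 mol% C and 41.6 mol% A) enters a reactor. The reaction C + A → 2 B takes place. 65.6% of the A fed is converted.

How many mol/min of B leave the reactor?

A reacted = 0.656 × 246.5 = 161.7 mol/min; ν_A = −1, so ξ = 161.7/1 = 161.7 mol/min.
Outlet amounts (n = n₀ + ν ξ):
  C: 346 − 1(161.7) = 184.3
  A: 246.5 − 1(161.7) = 84.79
  B: 0 + 2(161.7) = 323.4

323 mol/min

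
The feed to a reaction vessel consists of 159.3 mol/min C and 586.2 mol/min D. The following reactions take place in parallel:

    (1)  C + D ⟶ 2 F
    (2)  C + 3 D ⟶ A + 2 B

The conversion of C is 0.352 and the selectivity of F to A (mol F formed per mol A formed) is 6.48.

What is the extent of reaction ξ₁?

Conversion of C: C consumed = 0.352 × 159.3 = 56.07 mol/min = 1ξ₁ + 1ξ₂.
Selectivity: 2ξ₁ / (1ξ₂) = 6.48 → ξ₁ = 3.24 ξ₂.
Substitute: (1·3.24 + 1) ξ₂ = 56.07 → ξ₂ = 13.22 mol/min, ξ₁ = 42.85 mol/min.
Outlet amounts (n = n₀ + Σ ν·ξ):
  C: 159.3 − 1(42.85) − 1(13.22) = 103.2
  D: 586.2 − 1(42.85) − 3(13.22) = 503.7
  F: 0 + 2(42.85) = 85.7
  A: 0 + 1(13.22) = 13.22
  B: 0 + 2(13.22) = 26.45

ξ₁ = 42.8 mol/min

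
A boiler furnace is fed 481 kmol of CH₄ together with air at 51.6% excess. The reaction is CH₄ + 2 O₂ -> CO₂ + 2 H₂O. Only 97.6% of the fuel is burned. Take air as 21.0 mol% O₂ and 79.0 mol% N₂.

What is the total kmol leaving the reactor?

Stoichiometric O₂ = 2 × 481 = 962 kmol; O₂ fed = 962 × 1.516 = 1458 kmol.
N₂ fed = 1458 × 79/21 = 5486 kmol.
Fuel reacted = 0.976 × 481 → ξ = 469.5 kmol.
Outlet (n = n₀ + ν ξ):
  CH₄: 481 − 1(469.5) = 11.54
  O₂: 1458 − 2(469.5) = 519.5
  N₂: 5486 (inert)
  CO₂: 0 + 1(469.5) = 469.5
  H₂O: 0 + 2(469.5) = 938.9
Total out = 11.54 + 519.5 + 5486 + 469.5 + 938.9 = 7426 kmol.

7430 kmol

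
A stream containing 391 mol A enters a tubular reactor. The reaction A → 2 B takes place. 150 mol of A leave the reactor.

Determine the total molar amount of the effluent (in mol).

632 mol

For A: n = n₀ − 1ξ → 150 = 391 − 1ξ, giving ξ = 241 mol.
Outlet amounts (n = n₀ + ν ξ):
  A: 391 − 1(241) = 150
  B: 0 + 2(241) = 482
Total out = 150 + 482 = 632 mol.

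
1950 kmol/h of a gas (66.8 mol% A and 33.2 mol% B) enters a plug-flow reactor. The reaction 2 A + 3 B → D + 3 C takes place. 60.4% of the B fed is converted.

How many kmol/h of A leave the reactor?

B reacted = 0.604 × 647.4 = 391 kmol/h; ν_B = −3, so ξ = 391/3 = 130.3 kmol/h.
Outlet amounts (n = n₀ + ν ξ):
  A: 1303 − 2(130.3) = 1042
  B: 647.4 − 3(130.3) = 256.4
  D: 0 + 1(130.3) = 130.3
  C: 0 + 3(130.3) = 391

1040 kmol/h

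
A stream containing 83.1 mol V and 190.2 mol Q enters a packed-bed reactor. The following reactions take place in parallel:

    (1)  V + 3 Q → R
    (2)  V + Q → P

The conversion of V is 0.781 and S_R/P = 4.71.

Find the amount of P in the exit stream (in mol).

11.4 mol

Conversion of V: V consumed = 0.781 × 83.1 = 64.9 mol = 1ξ₁ + 1ξ₂.
Selectivity: 1ξ₁ / (1ξ₂) = 4.71 → ξ₁ = 4.71 ξ₂.
Substitute: (1·4.71 + 1) ξ₂ = 64.9 → ξ₂ = 11.37 mol, ξ₁ = 53.53 mol.
Outlet amounts (n = n₀ + Σ ν·ξ):
  V: 83.1 − 1(53.53) − 1(11.37) = 18.2
  Q: 190.2 − 3(53.53) − 1(11.37) = 18.23
  R: 0 + 1(53.53) = 53.53
  P: 0 + 1(11.37) = 11.37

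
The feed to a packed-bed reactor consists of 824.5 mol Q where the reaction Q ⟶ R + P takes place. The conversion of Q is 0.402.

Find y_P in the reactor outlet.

0.287

Q reacted = 0.402 × 824.5 = 331.4 mol; ν_Q = −1, so ξ = 331.4/1 = 331.4 mol.
Outlet amounts (n = n₀ + ν ξ):
  Q: 824.5 − 1(331.4) = 493.1
  R: 0 + 1(331.4) = 331.4
  P: 0 + 1(331.4) = 331.4
Total out = 1156 mol; y_P = 331.4 / 1156 = 0.2867.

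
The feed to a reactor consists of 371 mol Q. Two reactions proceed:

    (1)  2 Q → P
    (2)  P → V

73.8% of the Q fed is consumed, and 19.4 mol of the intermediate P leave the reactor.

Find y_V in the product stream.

Conversion of Q: Q consumed = 2ξ₁ = 0.738 × 371 → ξ₁ = 136.9 mol.
P balance: n_P = 0 + 1ξ₁ − 1ξ₂ = 19.4 → ξ₂ = (1·136.9 − 19.4)/1 = 117.5 mol.
Outlet amounts (n = n₀ + Σ ν·ξ):
  Q: 371 − 2(136.9) = 97.2
  P: 0 + 1(136.9) − 1(117.5) = 19.4
  V: 0 + 1(117.5) = 117.5
Total out = 234.1 mol; y_V = 117.5 / 234.1 = 0.5019.

0.502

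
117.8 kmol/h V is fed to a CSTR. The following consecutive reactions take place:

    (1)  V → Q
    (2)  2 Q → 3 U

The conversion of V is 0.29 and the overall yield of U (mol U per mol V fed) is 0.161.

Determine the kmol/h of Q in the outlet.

21.5 kmol/h

Conversion of V: V consumed = 1ξ₁ = 0.29 × 117.8 → ξ₁ = 34.16 kmol/h.
Yield of U: 3ξ₂ / 117.8 = 0.161 → ξ₂ = 6.322 kmol/h.
Outlet amounts (n = n₀ + Σ ν·ξ):
  V: 117.8 − 1(34.16) = 83.64
  Q: 0 + 1(34.16) − 2(6.322) = 21.52
  U: 0 + 3(6.322) = 18.97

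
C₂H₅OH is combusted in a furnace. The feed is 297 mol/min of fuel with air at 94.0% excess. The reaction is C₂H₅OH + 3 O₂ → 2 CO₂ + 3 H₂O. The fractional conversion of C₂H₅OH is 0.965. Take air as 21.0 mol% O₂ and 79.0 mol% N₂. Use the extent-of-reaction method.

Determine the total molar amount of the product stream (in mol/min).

8810 mol/min

Stoichiometric O₂ = 3 × 297 = 891 mol/min; O₂ fed = 891 × 1.940 = 1729 mol/min.
N₂ fed = 1729 × 79/21 = 6503 mol/min.
Fuel reacted = 0.965 × 297 → ξ = 286.6 mol/min.
Outlet (n = n₀ + ν ξ):
  C₂H₅OH: 297 − 1(286.6) = 10.39
  O₂: 1729 − 3(286.6) = 868.7
  N₂: 6503 (inert)
  CO₂: 0 + 2(286.6) = 573.2
  H₂O: 0 + 3(286.6) = 859.8
Total out = 10.39 + 868.7 + 6503 + 573.2 + 859.8 = 8815 mol/min.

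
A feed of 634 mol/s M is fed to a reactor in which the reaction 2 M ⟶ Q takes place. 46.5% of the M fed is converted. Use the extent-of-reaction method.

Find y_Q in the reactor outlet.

M reacted = 0.465 × 634 = 294.8 mol/s; ν_M = −2, so ξ = 294.8/2 = 147.4 mol/s.
Outlet amounts (n = n₀ + ν ξ):
  M: 634 − 2(147.4) = 339.2
  Q: 0 + 1(147.4) = 147.4
Total out = 486.6 mol/s; y_Q = 147.4 / 486.6 = 0.3029.

0.303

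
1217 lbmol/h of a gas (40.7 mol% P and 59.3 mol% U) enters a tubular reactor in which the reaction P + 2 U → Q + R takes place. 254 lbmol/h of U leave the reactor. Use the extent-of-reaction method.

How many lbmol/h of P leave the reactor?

For U: n = n₀ − 2ξ → 254 = 721.7 − 2ξ, giving ξ = 233.8 lbmol/h.
Outlet amounts (n = n₀ + ν ξ):
  P: 495.3 − 1(233.8) = 261.5
  U: 721.7 − 2(233.8) = 254
  Q: 0 + 1(233.8) = 233.8
  R: 0 + 1(233.8) = 233.8

261 lbmol/h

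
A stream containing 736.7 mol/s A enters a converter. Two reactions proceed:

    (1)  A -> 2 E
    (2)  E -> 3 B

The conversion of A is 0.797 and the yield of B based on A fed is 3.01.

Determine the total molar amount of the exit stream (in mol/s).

Conversion of A: A consumed = 1ξ₁ = 0.797 × 736.7 → ξ₁ = 587.1 mol/s.
Yield of B: 3ξ₂ / 736.7 = 3.01 → ξ₂ = 739.2 mol/s.
Outlet amounts (n = n₀ + Σ ν·ξ):
  A: 736.7 − 1(587.1) = 149.6
  E: 0 + 2(587.1) − 1(739.2) = 435.1
  B: 0 + 3(739.2) = 2217
Total out = 149.6 + 435.1 + 2217 = 2802 mol/s.

2800 mol/s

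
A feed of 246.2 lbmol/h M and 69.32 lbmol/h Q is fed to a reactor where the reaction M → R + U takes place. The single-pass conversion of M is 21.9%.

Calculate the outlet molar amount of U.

53.9 lbmol/h

M reacted = 0.219 × 246.2 = 53.92 lbmol/h; ν_M = −1, so ξ = 53.92/1 = 53.92 lbmol/h.
Outlet amounts (n = n₀ + ν ξ):
  M: 246.2 − 1(53.92) = 192.3
  R: 0 + 1(53.92) = 53.92
  U: 0 + 1(53.92) = 53.92
  Q: 69.32 (inert)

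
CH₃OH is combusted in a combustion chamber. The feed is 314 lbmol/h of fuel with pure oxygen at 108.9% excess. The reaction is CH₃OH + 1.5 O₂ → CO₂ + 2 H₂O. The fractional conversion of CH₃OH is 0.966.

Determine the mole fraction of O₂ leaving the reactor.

0.365

Stoichiometric O₂ = 1.5 × 314 = 471 lbmol/h; O₂ fed = 471 × 2.089 = 983.9 lbmol/h.
Fuel reacted = 0.966 × 314 → ξ = 303.3 lbmol/h.
Outlet (n = n₀ + ν ξ):
  CH₃OH: 314 − 1(303.3) = 10.68
  O₂: 983.9 − 1.5(303.3) = 528.9
  CO₂: 0 + 1(303.3) = 303.3
  H₂O: 0 + 2(303.3) = 606.6
Total out = 1450 lbmol/h; y_O₂ = 528.9 / 1450 = 0.3649.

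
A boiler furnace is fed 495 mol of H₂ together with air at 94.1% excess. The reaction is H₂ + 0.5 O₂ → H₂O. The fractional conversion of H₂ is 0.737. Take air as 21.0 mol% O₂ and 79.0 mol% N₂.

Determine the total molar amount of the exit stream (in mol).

2600 mol

Stoichiometric O₂ = 0.5 × 495 = 247.5 mol; O₂ fed = 247.5 × 1.941 = 480.4 mol.
N₂ fed = 480.4 × 79/21 = 1807 mol.
Fuel reacted = 0.737 × 495 → ξ = 364.8 mol.
Outlet (n = n₀ + ν ξ):
  H₂: 495 − 1(364.8) = 130.2
  O₂: 480.4 − 0.5(364.8) = 298
  N₂: 1807 (inert)
  H₂O: 0 + 1(364.8) = 364.8
Total out = 130.2 + 298 + 1807 + 364.8 = 2600 mol.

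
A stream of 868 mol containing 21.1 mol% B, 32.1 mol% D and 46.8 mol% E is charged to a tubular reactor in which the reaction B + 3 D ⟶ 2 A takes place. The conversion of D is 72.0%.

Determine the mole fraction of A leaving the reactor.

0.182

D reacted = 0.72 × 278.6 = 200.6 mol; ν_D = −3, so ξ = 200.6/3 = 66.87 mol.
Outlet amounts (n = n₀ + ν ξ):
  B: 183.1 − 1(66.87) = 116.3
  D: 278.6 − 3(66.87) = 78.02
  A: 0 + 2(66.87) = 133.7
  E: 406.2 (inert)
Total out = 734.3 mol; y_A = 133.7 / 734.3 = 0.1821.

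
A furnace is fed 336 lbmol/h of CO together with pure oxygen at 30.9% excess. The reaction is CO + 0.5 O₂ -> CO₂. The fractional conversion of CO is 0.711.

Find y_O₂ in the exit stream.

0.23

Stoichiometric O₂ = 0.5 × 336 = 168 lbmol/h; O₂ fed = 168 × 1.309 = 219.9 lbmol/h.
Fuel reacted = 0.711 × 336 → ξ = 238.9 lbmol/h.
Outlet (n = n₀ + ν ξ):
  CO: 336 − 1(238.9) = 97.1
  O₂: 219.9 − 0.5(238.9) = 100.5
  CO₂: 0 + 1(238.9) = 238.9
Total out = 436.5 lbmol/h; y_O₂ = 100.5 / 436.5 = 0.2302.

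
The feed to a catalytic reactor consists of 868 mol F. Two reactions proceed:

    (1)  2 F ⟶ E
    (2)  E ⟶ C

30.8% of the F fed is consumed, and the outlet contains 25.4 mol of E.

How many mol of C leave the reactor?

108 mol

Conversion of F: F consumed = 2ξ₁ = 0.308 × 868 → ξ₁ = 133.7 mol.
E balance: n_E = 0 + 1ξ₁ − 1ξ₂ = 25.4 → ξ₂ = (1·133.7 − 25.4)/1 = 108.3 mol.
Outlet amounts (n = n₀ + Σ ν·ξ):
  F: 868 − 2(133.7) = 600.7
  E: 0 + 1(133.7) − 1(108.3) = 25.4
  C: 0 + 1(108.3) = 108.3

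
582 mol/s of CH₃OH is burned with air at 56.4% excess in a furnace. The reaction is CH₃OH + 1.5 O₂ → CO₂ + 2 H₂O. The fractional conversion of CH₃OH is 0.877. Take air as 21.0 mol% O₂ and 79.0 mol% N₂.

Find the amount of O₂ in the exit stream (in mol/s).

Stoichiometric O₂ = 1.5 × 582 = 873 mol/s; O₂ fed = 873 × 1.564 = 1365 mol/s.
N₂ fed = 1365 × 79/21 = 5136 mol/s.
Fuel reacted = 0.877 × 582 → ξ = 510.4 mol/s.
Outlet (n = n₀ + ν ξ):
  CH₃OH: 582 − 1(510.4) = 71.59
  O₂: 1365 − 1.5(510.4) = 599.8
  N₂: 5136 (inert)
  CO₂: 0 + 1(510.4) = 510.4
  H₂O: 0 + 2(510.4) = 1021

600 mol/s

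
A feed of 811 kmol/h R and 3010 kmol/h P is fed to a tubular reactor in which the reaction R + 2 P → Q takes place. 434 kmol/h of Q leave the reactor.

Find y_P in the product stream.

0.725

For Q: n = n₀ + 1ξ → 434 = 0 + 1ξ, giving ξ = 434 kmol/h.
Outlet amounts (n = n₀ + ν ξ):
  R: 811 − 1(434) = 377
  P: 3010 − 2(434) = 2142
  Q: 0 + 1(434) = 434
Total out = 2953 kmol/h; y_P = 2142 / 2953 = 0.7254.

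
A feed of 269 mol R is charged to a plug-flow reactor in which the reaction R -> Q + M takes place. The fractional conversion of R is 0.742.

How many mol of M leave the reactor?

R reacted = 0.742 × 269 = 199.6 mol; ν_R = −1, so ξ = 199.6/1 = 199.6 mol.
Outlet amounts (n = n₀ + ν ξ):
  R: 269 − 1(199.6) = 69.4
  Q: 0 + 1(199.6) = 199.6
  M: 0 + 1(199.6) = 199.6

200 mol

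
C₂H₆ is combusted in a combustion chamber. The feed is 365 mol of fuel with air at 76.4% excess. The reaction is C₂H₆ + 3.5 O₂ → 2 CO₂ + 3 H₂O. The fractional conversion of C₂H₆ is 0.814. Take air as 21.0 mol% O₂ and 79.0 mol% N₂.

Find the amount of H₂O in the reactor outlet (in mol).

891 mol

Stoichiometric O₂ = 3.5 × 365 = 1278 mol; O₂ fed = 1278 × 1.764 = 2254 mol.
N₂ fed = 2254 × 79/21 = 8477 mol.
Fuel reacted = 0.814 × 365 → ξ = 297.1 mol.
Outlet (n = n₀ + ν ξ):
  C₂H₆: 365 − 1(297.1) = 67.89
  O₂: 2254 − 3.5(297.1) = 1214
  N₂: 8477 (inert)
  CO₂: 0 + 2(297.1) = 594.2
  H₂O: 0 + 3(297.1) = 891.3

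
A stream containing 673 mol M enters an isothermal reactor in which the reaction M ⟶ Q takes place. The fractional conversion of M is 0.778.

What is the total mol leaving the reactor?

M reacted = 0.778 × 673 = 523.6 mol; ν_M = −1, so ξ = 523.6/1 = 523.6 mol.
Outlet amounts (n = n₀ + ν ξ):
  M: 673 − 1(523.6) = 149.4
  Q: 0 + 1(523.6) = 523.6
Total out = 149.4 + 523.6 = 673 mol.

673 mol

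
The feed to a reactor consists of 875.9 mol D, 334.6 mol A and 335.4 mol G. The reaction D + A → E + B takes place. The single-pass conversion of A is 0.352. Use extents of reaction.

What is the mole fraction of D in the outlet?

0.49

A reacted = 0.352 × 334.6 = 117.8 mol; ν_A = −1, so ξ = 117.8/1 = 117.8 mol.
Outlet amounts (n = n₀ + ν ξ):
  D: 875.9 − 1(117.8) = 758.1
  A: 334.6 − 1(117.8) = 216.8
  E: 0 + 1(117.8) = 117.8
  B: 0 + 1(117.8) = 117.8
  G: 335.4 (inert)
Total out = 1546 mol; y_D = 758.1 / 1546 = 0.4904.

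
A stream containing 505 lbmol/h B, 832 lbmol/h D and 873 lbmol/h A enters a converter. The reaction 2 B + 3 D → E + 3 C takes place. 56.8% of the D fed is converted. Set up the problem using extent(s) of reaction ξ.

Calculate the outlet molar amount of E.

158 lbmol/h

D reacted = 0.568 × 832 = 472.6 lbmol/h; ν_D = −3, so ξ = 472.6/3 = 157.5 lbmol/h.
Outlet amounts (n = n₀ + ν ξ):
  B: 505 − 2(157.5) = 189.9
  D: 832 − 3(157.5) = 359.4
  E: 0 + 1(157.5) = 157.5
  C: 0 + 3(157.5) = 472.6
  A: 873 (inert)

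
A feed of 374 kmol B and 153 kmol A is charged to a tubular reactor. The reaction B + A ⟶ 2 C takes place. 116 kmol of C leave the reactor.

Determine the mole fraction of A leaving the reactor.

For C: n = n₀ + 2ξ → 116 = 0 + 2ξ, giving ξ = 58 kmol.
Outlet amounts (n = n₀ + ν ξ):
  B: 374 − 1(58) = 316
  A: 153 − 1(58) = 95
  C: 0 + 2(58) = 116
Total out = 527 kmol; y_A = 95 / 527 = 0.1803.

0.18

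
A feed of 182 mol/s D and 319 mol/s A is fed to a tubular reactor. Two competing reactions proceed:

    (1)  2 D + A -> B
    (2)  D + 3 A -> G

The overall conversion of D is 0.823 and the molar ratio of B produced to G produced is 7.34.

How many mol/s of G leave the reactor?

Conversion of D: D consumed = 0.823 × 182 = 149.8 mol/s = 2ξ₁ + 1ξ₂.
Selectivity: 1ξ₁ / (1ξ₂) = 7.34 → ξ₁ = 7.34 ξ₂.
Substitute: (2·7.34 + 1) ξ₂ = 149.8 → ξ₂ = 9.553 mol/s, ξ₁ = 70.12 mol/s.
Outlet amounts (n = n₀ + Σ ν·ξ):
  D: 182 − 2(70.12) − 1(9.553) = 32.21
  A: 319 − 1(70.12) − 3(9.553) = 220.2
  B: 0 + 1(70.12) = 70.12
  G: 0 + 1(9.553) = 9.553

9.55 mol/s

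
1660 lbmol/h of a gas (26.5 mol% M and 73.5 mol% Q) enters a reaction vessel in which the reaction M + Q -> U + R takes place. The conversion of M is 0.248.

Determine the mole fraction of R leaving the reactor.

0.0657

M reacted = 0.248 × 439.9 = 109.1 lbmol/h; ν_M = −1, so ξ = 109.1/1 = 109.1 lbmol/h.
Outlet amounts (n = n₀ + ν ξ):
  M: 439.9 − 1(109.1) = 330.8
  Q: 1220 − 1(109.1) = 1111
  U: 0 + 1(109.1) = 109.1
  R: 0 + 1(109.1) = 109.1
Total out = 1660 lbmol/h; y_R = 109.1 / 1660 = 0.06572.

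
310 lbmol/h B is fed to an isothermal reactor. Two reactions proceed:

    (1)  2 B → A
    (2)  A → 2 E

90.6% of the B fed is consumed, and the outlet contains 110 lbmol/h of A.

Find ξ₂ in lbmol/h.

Conversion of B: B consumed = 2ξ₁ = 0.906 × 310 → ξ₁ = 140.4 lbmol/h.
A balance: n_A = 0 + 1ξ₁ − 1ξ₂ = 110 → ξ₂ = (1·140.4 − 110)/1 = 30.43 lbmol/h.
Outlet amounts (n = n₀ + Σ ν·ξ):
  B: 310 − 2(140.4) = 29.14
  A: 0 + 1(140.4) − 1(30.43) = 110
  E: 0 + 2(30.43) = 60.86

ξ₂ = 30.4 lbmol/h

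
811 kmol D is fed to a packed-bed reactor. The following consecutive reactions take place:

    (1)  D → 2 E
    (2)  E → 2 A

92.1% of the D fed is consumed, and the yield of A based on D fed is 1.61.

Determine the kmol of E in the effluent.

Conversion of D: D consumed = 1ξ₁ = 0.921 × 811 → ξ₁ = 746.9 kmol.
Yield of A: 2ξ₂ / 811 = 1.61 → ξ₂ = 652.9 kmol.
Outlet amounts (n = n₀ + Σ ν·ξ):
  D: 811 − 1(746.9) = 64.07
  E: 0 + 2(746.9) − 1(652.9) = 841
  A: 0 + 2(652.9) = 1306

841 kmol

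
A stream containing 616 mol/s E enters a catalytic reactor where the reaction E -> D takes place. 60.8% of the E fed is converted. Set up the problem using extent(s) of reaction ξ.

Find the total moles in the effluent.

616 mol/s

E reacted = 0.608 × 616 = 374.5 mol/s; ν_E = −1, so ξ = 374.5/1 = 374.5 mol/s.
Outlet amounts (n = n₀ + ν ξ):
  E: 616 − 1(374.5) = 241.5
  D: 0 + 1(374.5) = 374.5
Total out = 241.5 + 374.5 = 616 mol/s.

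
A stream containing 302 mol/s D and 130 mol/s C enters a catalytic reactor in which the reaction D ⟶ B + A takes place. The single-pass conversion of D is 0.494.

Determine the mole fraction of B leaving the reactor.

D reacted = 0.494 × 302 = 149.2 mol/s; ν_D = −1, so ξ = 149.2/1 = 149.2 mol/s.
Outlet amounts (n = n₀ + ν ξ):
  D: 302 − 1(149.2) = 152.8
  B: 0 + 1(149.2) = 149.2
  A: 0 + 1(149.2) = 149.2
  C: 130 (inert)
Total out = 581.2 mol/s; y_B = 149.2 / 581.2 = 0.2567.

0.257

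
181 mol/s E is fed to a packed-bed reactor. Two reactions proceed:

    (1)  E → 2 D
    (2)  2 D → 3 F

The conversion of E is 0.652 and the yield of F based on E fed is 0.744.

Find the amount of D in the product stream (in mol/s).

146 mol/s

Conversion of E: E consumed = 1ξ₁ = 0.652 × 181 → ξ₁ = 118 mol/s.
Yield of F: 3ξ₂ / 181 = 0.744 → ξ₂ = 44.89 mol/s.
Outlet amounts (n = n₀ + Σ ν·ξ):
  E: 181 − 1(118) = 62.99
  D: 0 + 2(118) − 2(44.89) = 146.2
  F: 0 + 3(44.89) = 134.7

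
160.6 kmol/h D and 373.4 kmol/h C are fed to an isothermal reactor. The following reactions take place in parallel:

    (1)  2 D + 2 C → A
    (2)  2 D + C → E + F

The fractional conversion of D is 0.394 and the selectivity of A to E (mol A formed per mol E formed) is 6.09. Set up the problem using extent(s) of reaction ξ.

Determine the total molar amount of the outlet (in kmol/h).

448 kmol/h

Conversion of D: D consumed = 0.394 × 160.6 = 63.28 kmol/h = 2ξ₁ + 2ξ₂.
Selectivity: 1ξ₁ / (1ξ₂) = 6.09 → ξ₁ = 6.09 ξ₂.
Substitute: (2·6.09 + 2) ξ₂ = 63.28 → ξ₂ = 4.462 kmol/h, ξ₁ = 27.18 kmol/h.
Outlet amounts (n = n₀ + Σ ν·ξ):
  D: 160.6 − 2(27.18) − 2(4.462) = 97.32
  C: 373.4 − 2(27.18) − 1(4.462) = 314.6
  A: 0 + 1(27.18) = 27.18
  E: 0 + 1(4.462) = 4.462
  F: 0 + 1(4.462) = 4.462
Total out = 97.32 + 314.6 + 27.18 + 4.462 + 4.462 = 448 kmol/h.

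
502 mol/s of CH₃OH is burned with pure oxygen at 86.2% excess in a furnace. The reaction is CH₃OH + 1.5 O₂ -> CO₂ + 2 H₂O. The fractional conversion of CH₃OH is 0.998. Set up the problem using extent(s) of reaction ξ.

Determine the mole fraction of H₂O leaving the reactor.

0.465

Stoichiometric O₂ = 1.5 × 502 = 753 mol/s; O₂ fed = 753 × 1.862 = 1402 mol/s.
Fuel reacted = 0.998 × 502 → ξ = 501 mol/s.
Outlet (n = n₀ + ν ξ):
  CH₃OH: 502 − 1(501) = 1.004
  O₂: 1402 − 1.5(501) = 650.6
  CO₂: 0 + 1(501) = 501
  H₂O: 0 + 2(501) = 1002
Total out = 2155 mol/s; y_H₂O = 1002 / 2155 = 0.4651.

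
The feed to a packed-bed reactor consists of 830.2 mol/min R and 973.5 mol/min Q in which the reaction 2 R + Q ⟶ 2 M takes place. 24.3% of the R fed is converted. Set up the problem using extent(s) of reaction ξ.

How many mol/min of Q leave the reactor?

873 mol/min

R reacted = 0.243 × 830.2 = 201.7 mol/min; ν_R = −2, so ξ = 201.7/2 = 100.9 mol/min.
Outlet amounts (n = n₀ + ν ξ):
  R: 830.2 − 2(100.9) = 628.5
  Q: 973.5 − 1(100.9) = 872.6
  M: 0 + 2(100.9) = 201.7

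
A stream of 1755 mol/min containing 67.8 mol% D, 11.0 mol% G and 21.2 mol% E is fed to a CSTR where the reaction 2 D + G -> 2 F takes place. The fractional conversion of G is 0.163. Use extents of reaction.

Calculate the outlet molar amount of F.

G reacted = 0.163 × 193.1 = 31.47 mol/min; ν_G = −1, so ξ = 31.47/1 = 31.47 mol/min.
Outlet amounts (n = n₀ + ν ξ):
  D: 1190 − 2(31.47) = 1127
  G: 193.1 − 1(31.47) = 161.6
  F: 0 + 2(31.47) = 62.93
  E: 372.1 (inert)

62.9 mol/min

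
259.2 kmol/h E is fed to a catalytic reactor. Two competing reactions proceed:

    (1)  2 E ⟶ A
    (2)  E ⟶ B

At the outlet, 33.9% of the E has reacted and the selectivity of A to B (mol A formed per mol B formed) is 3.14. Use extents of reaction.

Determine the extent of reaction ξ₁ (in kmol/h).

ξ₁ = 37.9 kmol/h

Conversion of E: E consumed = 0.339 × 259.2 = 87.87 kmol/h = 2ξ₁ + 1ξ₂.
Selectivity: 1ξ₁ / (1ξ₂) = 3.14 → ξ₁ = 3.14 ξ₂.
Substitute: (2·3.14 + 1) ξ₂ = 87.87 → ξ₂ = 12.07 kmol/h, ξ₁ = 37.9 kmol/h.
Outlet amounts (n = n₀ + Σ ν·ξ):
  E: 259.2 − 2(37.9) − 1(12.07) = 171.3
  A: 0 + 1(37.9) = 37.9
  B: 0 + 1(12.07) = 12.07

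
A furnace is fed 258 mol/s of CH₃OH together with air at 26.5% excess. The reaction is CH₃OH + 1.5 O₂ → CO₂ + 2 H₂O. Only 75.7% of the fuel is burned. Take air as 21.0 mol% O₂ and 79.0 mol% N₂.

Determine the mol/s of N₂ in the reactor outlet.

Stoichiometric O₂ = 1.5 × 258 = 387 mol/s; O₂ fed = 387 × 1.265 = 489.6 mol/s.
N₂ fed = 489.6 × 79/21 = 1842 mol/s.
Fuel reacted = 0.757 × 258 → ξ = 195.3 mol/s.
Outlet (n = n₀ + ν ξ):
  CH₃OH: 258 − 1(195.3) = 62.69
  O₂: 489.6 − 1.5(195.3) = 196.6
  N₂: 1842 (inert)
  CO₂: 0 + 1(195.3) = 195.3
  H₂O: 0 + 2(195.3) = 390.6

1840 mol/s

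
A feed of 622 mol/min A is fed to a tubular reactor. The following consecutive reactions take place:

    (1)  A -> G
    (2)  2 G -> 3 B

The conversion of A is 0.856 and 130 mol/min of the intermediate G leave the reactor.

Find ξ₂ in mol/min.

ξ₂ = 201 mol/min

Conversion of A: A consumed = 1ξ₁ = 0.856 × 622 → ξ₁ = 532.4 mol/min.
G balance: n_G = 0 + 1ξ₁ − 2ξ₂ = 130 → ξ₂ = (1·532.4 − 130)/2 = 201.2 mol/min.
Outlet amounts (n = n₀ + Σ ν·ξ):
  A: 622 − 1(532.4) = 89.57
  G: 0 + 1(532.4) − 2(201.2) = 130
  B: 0 + 3(201.2) = 603.6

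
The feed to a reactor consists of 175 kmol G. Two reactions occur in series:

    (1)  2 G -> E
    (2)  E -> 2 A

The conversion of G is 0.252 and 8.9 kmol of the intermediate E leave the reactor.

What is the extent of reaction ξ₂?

ξ₂ = 13.2 kmol

Conversion of G: G consumed = 2ξ₁ = 0.252 × 175 → ξ₁ = 22.05 kmol.
E balance: n_E = 0 + 1ξ₁ − 1ξ₂ = 8.9 → ξ₂ = (1·22.05 − 8.9)/1 = 13.15 kmol.
Outlet amounts (n = n₀ + Σ ν·ξ):
  G: 175 − 2(22.05) = 130.9
  E: 0 + 1(22.05) − 1(13.15) = 8.9
  A: 0 + 2(13.15) = 26.3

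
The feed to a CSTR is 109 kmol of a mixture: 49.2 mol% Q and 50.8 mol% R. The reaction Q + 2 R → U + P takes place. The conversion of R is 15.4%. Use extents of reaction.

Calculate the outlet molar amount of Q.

49.4 kmol

R reacted = 0.154 × 55.37 = 8.527 kmol; ν_R = −2, so ξ = 8.527/2 = 4.264 kmol.
Outlet amounts (n = n₀ + ν ξ):
  Q: 53.63 − 1(4.264) = 49.36
  R: 55.37 − 2(4.264) = 46.84
  U: 0 + 1(4.264) = 4.264
  P: 0 + 1(4.264) = 4.264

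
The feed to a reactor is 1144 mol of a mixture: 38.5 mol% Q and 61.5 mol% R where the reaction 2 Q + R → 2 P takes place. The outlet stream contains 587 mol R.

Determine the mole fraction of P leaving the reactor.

For R: n = n₀ − 1ξ → 587 = 703.6 − 1ξ, giving ξ = 116.6 mol.
Outlet amounts (n = n₀ + ν ξ):
  Q: 440.4 − 2(116.6) = 207.3
  R: 703.6 − 1(116.6) = 587
  P: 0 + 2(116.6) = 233.1
Total out = 1027 mol; y_P = 233.1 / 1027 = 0.2269.

0.227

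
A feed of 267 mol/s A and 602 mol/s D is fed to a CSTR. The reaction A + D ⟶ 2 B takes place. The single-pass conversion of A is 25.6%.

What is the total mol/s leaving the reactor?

A reacted = 0.256 × 267 = 68.35 mol/s; ν_A = −1, so ξ = 68.35/1 = 68.35 mol/s.
Outlet amounts (n = n₀ + ν ξ):
  A: 267 − 1(68.35) = 198.6
  D: 602 − 1(68.35) = 533.6
  B: 0 + 2(68.35) = 136.7
Total out = 198.6 + 533.6 + 136.7 = 869 mol/s.

869 mol/s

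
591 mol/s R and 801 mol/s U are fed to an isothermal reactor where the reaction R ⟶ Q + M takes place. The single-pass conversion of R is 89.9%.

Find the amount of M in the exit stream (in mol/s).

531 mol/s

R reacted = 0.899 × 591 = 531.3 mol/s; ν_R = −1, so ξ = 531.3/1 = 531.3 mol/s.
Outlet amounts (n = n₀ + ν ξ):
  R: 591 − 1(531.3) = 59.69
  Q: 0 + 1(531.3) = 531.3
  M: 0 + 1(531.3) = 531.3
  U: 801 (inert)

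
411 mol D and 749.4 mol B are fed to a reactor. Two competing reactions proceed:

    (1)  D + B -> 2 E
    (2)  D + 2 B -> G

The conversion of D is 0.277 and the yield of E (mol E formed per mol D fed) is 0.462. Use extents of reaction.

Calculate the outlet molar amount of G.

Yield of E: 2ξ₁ / 411 = 0.462 → ξ₁ = 94.94 mol.
Conversion of D: 1ξ₁ + 1ξ₂ = 0.277 × 411 = 113.8 → ξ₂ = 18.91 mol.
Outlet amounts (n = n₀ + Σ ν·ξ):
  D: 411 − 1(94.94) − 1(18.91) = 297.2
  B: 749.4 − 1(94.94) − 2(18.91) = 616.6
  E: 0 + 2(94.94) = 189.9
  G: 0 + 1(18.91) = 18.91

18.9 mol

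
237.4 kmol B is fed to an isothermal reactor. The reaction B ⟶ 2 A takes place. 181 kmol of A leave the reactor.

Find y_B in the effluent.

For A: n = n₀ + 2ξ → 181 = 0 + 2ξ, giving ξ = 90.5 kmol.
Outlet amounts (n = n₀ + ν ξ):
  B: 237.4 − 1(90.5) = 146.9
  A: 0 + 2(90.5) = 181
Total out = 327.9 kmol; y_B = 146.9 / 327.9 = 0.448.

0.448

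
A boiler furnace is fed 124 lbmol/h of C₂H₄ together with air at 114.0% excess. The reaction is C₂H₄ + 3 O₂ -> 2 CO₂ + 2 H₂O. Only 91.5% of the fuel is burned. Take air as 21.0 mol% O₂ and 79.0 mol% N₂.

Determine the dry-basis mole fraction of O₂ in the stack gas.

0.124

Stoichiometric O₂ = 3 × 124 = 372 lbmol/h; O₂ fed = 372 × 2.140 = 796.1 lbmol/h.
N₂ fed = 796.1 × 79/21 = 2995 lbmol/h.
Fuel reacted = 0.915 × 124 → ξ = 113.5 lbmol/h.
Outlet (n = n₀ + ν ξ):
  C₂H₄: 124 − 1(113.5) = 10.54
  O₂: 796.1 − 3(113.5) = 455.7
  N₂: 2995 (inert)
  CO₂: 0 + 2(113.5) = 226.9
  H₂O: 0 + 2(113.5) = 226.9
Dry total = 3688 lbmol/h; y_O₂ (dry) = 455.7 / 3688 = 0.1236.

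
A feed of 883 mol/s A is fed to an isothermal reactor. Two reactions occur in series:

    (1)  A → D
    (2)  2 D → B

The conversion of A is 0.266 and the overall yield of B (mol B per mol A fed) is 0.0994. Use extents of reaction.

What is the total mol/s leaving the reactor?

795 mol/s

Conversion of A: A consumed = 1ξ₁ = 0.266 × 883 → ξ₁ = 234.9 mol/s.
Yield of B: 1ξ₂ / 883 = 0.0994 → ξ₂ = 87.77 mol/s.
Outlet amounts (n = n₀ + Σ ν·ξ):
  A: 883 − 1(234.9) = 648.1
  D: 0 + 1(234.9) − 2(87.77) = 59.34
  B: 0 + 1(87.77) = 87.77
Total out = 648.1 + 59.34 + 87.77 = 795.2 mol/s.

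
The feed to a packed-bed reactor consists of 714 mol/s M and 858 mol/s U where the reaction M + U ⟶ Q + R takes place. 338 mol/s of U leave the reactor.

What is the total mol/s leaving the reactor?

1570 mol/s

For U: n = n₀ − 1ξ → 338 = 858 − 1ξ, giving ξ = 520 mol/s.
Outlet amounts (n = n₀ + ν ξ):
  M: 714 − 1(520) = 194
  U: 858 − 1(520) = 338
  Q: 0 + 1(520) = 520
  R: 0 + 1(520) = 520
Total out = 194 + 338 + 520 + 520 = 1572 mol/s.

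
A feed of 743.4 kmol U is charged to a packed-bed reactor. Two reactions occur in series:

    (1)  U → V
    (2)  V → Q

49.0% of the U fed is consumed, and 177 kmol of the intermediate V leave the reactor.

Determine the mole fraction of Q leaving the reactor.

0.252

Conversion of U: U consumed = 1ξ₁ = 0.49 × 743.4 → ξ₁ = 364.3 kmol.
V balance: n_V = 0 + 1ξ₁ − 1ξ₂ = 177 → ξ₂ = (1·364.3 − 177)/1 = 187.3 kmol.
Outlet amounts (n = n₀ + Σ ν·ξ):
  U: 743.4 − 1(364.3) = 379.1
  V: 0 + 1(364.3) − 1(187.3) = 177
  Q: 0 + 1(187.3) = 187.3
Total out = 743.4 kmol; y_Q = 187.3 / 743.4 = 0.2519.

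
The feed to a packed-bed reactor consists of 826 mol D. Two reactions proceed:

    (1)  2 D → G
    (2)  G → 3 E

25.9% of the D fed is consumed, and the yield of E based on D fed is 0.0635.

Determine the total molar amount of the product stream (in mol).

754 mol

Conversion of D: D consumed = 2ξ₁ = 0.259 × 826 → ξ₁ = 107 mol.
Yield of E: 3ξ₂ / 826 = 0.0635 → ξ₂ = 17.48 mol.
Outlet amounts (n = n₀ + Σ ν·ξ):
  D: 826 − 2(107) = 612.1
  G: 0 + 1(107) − 1(17.48) = 89.48
  E: 0 + 3(17.48) = 52.45
Total out = 612.1 + 89.48 + 52.45 = 754 mol.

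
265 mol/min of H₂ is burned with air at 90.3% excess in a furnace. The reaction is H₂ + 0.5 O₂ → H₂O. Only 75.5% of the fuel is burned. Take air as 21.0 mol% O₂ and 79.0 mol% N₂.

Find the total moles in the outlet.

1370 mol/min

Stoichiometric O₂ = 0.5 × 265 = 132.5 mol/min; O₂ fed = 132.5 × 1.903 = 252.1 mol/min.
N₂ fed = 252.1 × 79/21 = 948.6 mol/min.
Fuel reacted = 0.755 × 265 → ξ = 200.1 mol/min.
Outlet (n = n₀ + ν ξ):
  H₂: 265 − 1(200.1) = 64.93
  O₂: 252.1 − 0.5(200.1) = 152.1
  N₂: 948.6 (inert)
  H₂O: 0 + 1(200.1) = 200.1
Total out = 64.93 + 152.1 + 948.6 + 200.1 = 1366 mol/min.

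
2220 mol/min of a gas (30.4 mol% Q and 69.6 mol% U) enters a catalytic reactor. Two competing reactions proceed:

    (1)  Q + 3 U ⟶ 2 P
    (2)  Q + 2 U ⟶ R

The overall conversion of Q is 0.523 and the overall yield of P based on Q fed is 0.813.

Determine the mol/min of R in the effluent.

78.6 mol/min

Yield of P: 2ξ₁ / 674.9 = 0.813 → ξ₁ = 274.3 mol/min.
Conversion of Q: 1ξ₁ + 1ξ₂ = 0.523 × 674.9 = 353 → ξ₂ = 78.62 mol/min.
Outlet amounts (n = n₀ + Σ ν·ξ):
  Q: 674.9 − 1(274.3) − 1(78.62) = 321.9
  U: 1545 − 3(274.3) − 2(78.62) = 564.9
  P: 0 + 2(274.3) = 548.7
  R: 0 + 1(78.62) = 78.62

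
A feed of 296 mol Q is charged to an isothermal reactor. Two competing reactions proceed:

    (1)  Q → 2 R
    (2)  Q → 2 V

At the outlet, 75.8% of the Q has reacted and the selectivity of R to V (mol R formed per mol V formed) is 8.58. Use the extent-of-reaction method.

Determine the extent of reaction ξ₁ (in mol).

Conversion of Q: Q consumed = 0.758 × 296 = 224.4 mol = 1ξ₁ + 1ξ₂.
Selectivity: 2ξ₁ / (2ξ₂) = 8.58 → ξ₁ = 8.58 ξ₂.
Substitute: (1·8.58 + 1) ξ₂ = 224.4 → ξ₂ = 23.42 mol, ξ₁ = 200.9 mol.
Outlet amounts (n = n₀ + Σ ν·ξ):
  Q: 296 − 1(200.9) − 1(23.42) = 71.63
  R: 0 + 2(200.9) = 401.9
  V: 0 + 2(23.42) = 46.84

ξ₁ = 201 mol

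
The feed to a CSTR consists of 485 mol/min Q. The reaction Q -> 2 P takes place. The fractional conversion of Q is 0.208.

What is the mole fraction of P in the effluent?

Q reacted = 0.208 × 485 = 100.9 mol/min; ν_Q = −1, so ξ = 100.9/1 = 100.9 mol/min.
Outlet amounts (n = n₀ + ν ξ):
  Q: 485 − 1(100.9) = 384.1
  P: 0 + 2(100.9) = 201.8
Total out = 585.9 mol/min; y_P = 201.8 / 585.9 = 0.3444.

0.344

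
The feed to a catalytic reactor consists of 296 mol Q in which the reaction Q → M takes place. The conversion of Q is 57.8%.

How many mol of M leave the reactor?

171 mol

Q reacted = 0.578 × 296 = 171.1 mol; ν_Q = −1, so ξ = 171.1/1 = 171.1 mol.
Outlet amounts (n = n₀ + ν ξ):
  Q: 296 − 1(171.1) = 124.9
  M: 0 + 1(171.1) = 171.1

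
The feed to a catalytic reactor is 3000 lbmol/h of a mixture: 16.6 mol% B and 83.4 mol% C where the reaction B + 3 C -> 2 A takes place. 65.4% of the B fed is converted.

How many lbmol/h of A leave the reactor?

B reacted = 0.654 × 498 = 325.7 lbmol/h; ν_B = −1, so ξ = 325.7/1 = 325.7 lbmol/h.
Outlet amounts (n = n₀ + ν ξ):
  B: 498 − 1(325.7) = 172.3
  C: 2502 − 3(325.7) = 1525
  A: 0 + 2(325.7) = 651.4

651 lbmol/h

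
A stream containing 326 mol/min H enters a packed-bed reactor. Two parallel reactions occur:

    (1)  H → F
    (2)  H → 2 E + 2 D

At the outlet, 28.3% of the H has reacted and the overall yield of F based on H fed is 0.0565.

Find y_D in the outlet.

Yield of F: 1ξ₁ / 326 = 0.0565 → ξ₁ = 18.42 mol/min.
Conversion of H: 1ξ₁ + 1ξ₂ = 0.283 × 326 = 92.26 → ξ₂ = 73.84 mol/min.
Outlet amounts (n = n₀ + Σ ν·ξ):
  H: 326 − 1(18.42) − 1(73.84) = 233.7
  F: 0 + 1(18.42) = 18.42
  E: 0 + 2(73.84) = 147.7
  D: 0 + 2(73.84) = 147.7
Total out = 547.5 mol/min; y_D = 147.7 / 547.5 = 0.2697.

0.27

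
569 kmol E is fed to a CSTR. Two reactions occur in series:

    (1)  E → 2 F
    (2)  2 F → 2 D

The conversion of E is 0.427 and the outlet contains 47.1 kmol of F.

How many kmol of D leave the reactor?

Conversion of E: E consumed = 1ξ₁ = 0.427 × 569 → ξ₁ = 243 kmol.
F balance: n_F = 0 + 2ξ₁ − 2ξ₂ = 47.1 → ξ₂ = (2·243 − 47.1)/2 = 219.4 kmol.
Outlet amounts (n = n₀ + Σ ν·ξ):
  E: 569 − 1(243) = 326
  F: 0 + 2(243) − 2(219.4) = 47.1
  D: 0 + 2(219.4) = 438.8

439 kmol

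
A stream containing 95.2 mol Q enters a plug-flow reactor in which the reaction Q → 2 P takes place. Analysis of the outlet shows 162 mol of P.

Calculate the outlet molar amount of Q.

14.2 mol

For P: n = n₀ + 2ξ → 162 = 0 + 2ξ, giving ξ = 81 mol.
Outlet amounts (n = n₀ + ν ξ):
  Q: 95.2 − 1(81) = 14.2
  P: 0 + 2(81) = 162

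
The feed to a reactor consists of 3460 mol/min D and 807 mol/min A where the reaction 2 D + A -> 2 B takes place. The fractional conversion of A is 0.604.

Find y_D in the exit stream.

0.658

A reacted = 0.604 × 807 = 487.4 mol/min; ν_A = −1, so ξ = 487.4/1 = 487.4 mol/min.
Outlet amounts (n = n₀ + ν ξ):
  D: 3460 − 2(487.4) = 2485
  A: 807 − 1(487.4) = 319.6
  B: 0 + 2(487.4) = 974.9
Total out = 3780 mol/min; y_D = 2485 / 3780 = 0.6575.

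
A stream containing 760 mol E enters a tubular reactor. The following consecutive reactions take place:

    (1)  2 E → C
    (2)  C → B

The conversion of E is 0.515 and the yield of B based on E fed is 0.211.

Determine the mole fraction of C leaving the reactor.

Conversion of E: E consumed = 2ξ₁ = 0.515 × 760 → ξ₁ = 195.7 mol.
Yield of B: 1ξ₂ / 760 = 0.211 → ξ₂ = 160.4 mol.
Outlet amounts (n = n₀ + Σ ν·ξ):
  E: 760 − 2(195.7) = 368.6
  C: 0 + 1(195.7) − 1(160.4) = 35.34
  B: 0 + 1(160.4) = 160.4
Total out = 564.3 mol; y_C = 35.34 / 564.3 = 0.06263.

0.0626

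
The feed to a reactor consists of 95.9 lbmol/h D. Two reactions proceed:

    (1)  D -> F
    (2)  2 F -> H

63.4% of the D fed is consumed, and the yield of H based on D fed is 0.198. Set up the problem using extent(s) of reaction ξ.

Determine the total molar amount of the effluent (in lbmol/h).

Conversion of D: D consumed = 1ξ₁ = 0.634 × 95.9 → ξ₁ = 60.8 lbmol/h.
Yield of H: 1ξ₂ / 95.9 = 0.198 → ξ₂ = 18.99 lbmol/h.
Outlet amounts (n = n₀ + Σ ν·ξ):
  D: 95.9 − 1(60.8) = 35.1
  F: 0 + 1(60.8) − 2(18.99) = 22.82
  H: 0 + 1(18.99) = 18.99
Total out = 35.1 + 22.82 + 18.99 = 76.91 lbmol/h.

76.9 lbmol/h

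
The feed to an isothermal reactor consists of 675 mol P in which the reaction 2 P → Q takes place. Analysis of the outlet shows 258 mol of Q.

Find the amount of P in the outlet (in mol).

159 mol

For Q: n = n₀ + 1ξ → 258 = 0 + 1ξ, giving ξ = 258 mol.
Outlet amounts (n = n₀ + ν ξ):
  P: 675 − 2(258) = 159
  Q: 0 + 1(258) = 258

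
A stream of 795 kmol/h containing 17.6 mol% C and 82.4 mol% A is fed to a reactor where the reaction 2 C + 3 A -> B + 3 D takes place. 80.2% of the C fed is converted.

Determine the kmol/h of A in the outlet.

487 kmol/h

C reacted = 0.802 × 139.9 = 112.2 kmol/h; ν_C = −2, so ξ = 112.2/2 = 56.11 kmol/h.
Outlet amounts (n = n₀ + ν ξ):
  C: 139.9 − 2(56.11) = 27.7
  A: 655.1 − 3(56.11) = 486.8
  B: 0 + 1(56.11) = 56.11
  D: 0 + 3(56.11) = 168.3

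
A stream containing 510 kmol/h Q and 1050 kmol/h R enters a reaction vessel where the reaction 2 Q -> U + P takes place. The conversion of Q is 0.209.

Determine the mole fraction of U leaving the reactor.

Q reacted = 0.209 × 510 = 106.6 kmol/h; ν_Q = −2, so ξ = 106.6/2 = 53.29 kmol/h.
Outlet amounts (n = n₀ + ν ξ):
  Q: 510 − 2(53.29) = 403.4
  U: 0 + 1(53.29) = 53.29
  P: 0 + 1(53.29) = 53.29
  R: 1050 (inert)
Total out = 1560 kmol/h; y_U = 53.29 / 1560 = 0.03416.

0.0342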